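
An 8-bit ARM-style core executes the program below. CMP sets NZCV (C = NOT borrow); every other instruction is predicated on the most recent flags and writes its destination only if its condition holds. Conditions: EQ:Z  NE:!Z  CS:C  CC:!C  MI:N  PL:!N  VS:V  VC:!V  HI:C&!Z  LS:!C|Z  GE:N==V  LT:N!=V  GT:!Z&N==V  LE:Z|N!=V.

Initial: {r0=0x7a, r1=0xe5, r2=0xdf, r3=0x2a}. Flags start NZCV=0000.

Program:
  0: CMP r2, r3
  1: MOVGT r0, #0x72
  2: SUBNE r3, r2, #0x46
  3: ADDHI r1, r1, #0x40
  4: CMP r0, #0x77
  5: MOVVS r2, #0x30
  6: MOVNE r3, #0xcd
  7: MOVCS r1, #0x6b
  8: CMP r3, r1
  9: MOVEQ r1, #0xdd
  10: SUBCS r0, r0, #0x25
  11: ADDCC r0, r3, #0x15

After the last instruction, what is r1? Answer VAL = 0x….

0: ✓ CMP  NZCV=1010
1: · MOVGT
2: ✓ SUBNE  r3←0x99
3: ✓ ADDHI  r1←0x25
4: ✓ CMP  NZCV=0010
5: · MOVVS
6: ✓ MOVNE  r3←0xcd
7: ✓ MOVCS  r1←0x6b
8: ✓ CMP  NZCV=0011
9: · MOVEQ
10: ✓ SUBCS  r0←0x55
11: · ADDCC

VAL = 0x6b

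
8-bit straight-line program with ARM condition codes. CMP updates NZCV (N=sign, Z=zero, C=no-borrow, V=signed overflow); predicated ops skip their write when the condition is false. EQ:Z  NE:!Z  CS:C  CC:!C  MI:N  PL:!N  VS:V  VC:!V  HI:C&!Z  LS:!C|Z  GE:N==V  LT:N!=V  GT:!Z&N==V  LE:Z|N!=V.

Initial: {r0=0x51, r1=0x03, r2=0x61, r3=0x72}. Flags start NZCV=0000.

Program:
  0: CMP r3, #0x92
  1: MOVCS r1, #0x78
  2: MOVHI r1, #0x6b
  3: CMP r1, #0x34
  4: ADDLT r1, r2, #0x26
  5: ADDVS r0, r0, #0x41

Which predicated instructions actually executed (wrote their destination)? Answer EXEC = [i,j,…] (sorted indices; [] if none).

EXEC = [4]

0: ✓ CMP  NZCV=1001
1: · MOVCS
2: · MOVHI
3: ✓ CMP  NZCV=1000
4: ✓ ADDLT  r1←0x87
5: · ADDVS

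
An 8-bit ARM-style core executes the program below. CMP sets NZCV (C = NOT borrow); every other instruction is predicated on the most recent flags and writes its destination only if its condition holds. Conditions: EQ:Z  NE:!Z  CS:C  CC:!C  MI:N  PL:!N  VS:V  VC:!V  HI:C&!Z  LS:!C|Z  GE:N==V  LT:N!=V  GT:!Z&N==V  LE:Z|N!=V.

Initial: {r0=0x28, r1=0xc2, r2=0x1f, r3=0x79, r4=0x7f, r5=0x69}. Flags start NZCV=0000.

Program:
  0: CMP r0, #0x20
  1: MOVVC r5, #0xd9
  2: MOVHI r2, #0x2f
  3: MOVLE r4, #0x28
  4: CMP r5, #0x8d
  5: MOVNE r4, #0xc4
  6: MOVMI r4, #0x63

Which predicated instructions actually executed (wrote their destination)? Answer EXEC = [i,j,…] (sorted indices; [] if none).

0: ✓ CMP  NZCV=0010
1: ✓ MOVVC  r5←0xd9
2: ✓ MOVHI  r2←0x2f
3: · MOVLE
4: ✓ CMP  NZCV=0010
5: ✓ MOVNE  r4←0xc4
6: · MOVMI

EXEC = [1,2,5]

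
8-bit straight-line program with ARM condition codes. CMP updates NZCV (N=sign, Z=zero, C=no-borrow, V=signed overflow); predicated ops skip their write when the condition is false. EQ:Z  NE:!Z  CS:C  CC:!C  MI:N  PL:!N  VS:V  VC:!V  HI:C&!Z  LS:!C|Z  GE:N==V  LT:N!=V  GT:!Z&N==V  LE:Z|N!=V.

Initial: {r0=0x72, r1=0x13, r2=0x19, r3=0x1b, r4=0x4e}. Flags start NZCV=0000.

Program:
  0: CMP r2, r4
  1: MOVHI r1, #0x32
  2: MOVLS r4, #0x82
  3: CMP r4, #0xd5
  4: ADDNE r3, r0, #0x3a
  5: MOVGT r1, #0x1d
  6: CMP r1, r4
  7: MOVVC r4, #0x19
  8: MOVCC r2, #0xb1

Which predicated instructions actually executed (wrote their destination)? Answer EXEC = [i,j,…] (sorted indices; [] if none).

EXEC = [2,4,8]

0: ✓ CMP  NZCV=1000
1: · MOVHI
2: ✓ MOVLS  r4←0x82
3: ✓ CMP  NZCV=1000
4: ✓ ADDNE  r3←0xac
5: · MOVGT
6: ✓ CMP  NZCV=1001
7: · MOVVC
8: ✓ MOVCC  r2←0xb1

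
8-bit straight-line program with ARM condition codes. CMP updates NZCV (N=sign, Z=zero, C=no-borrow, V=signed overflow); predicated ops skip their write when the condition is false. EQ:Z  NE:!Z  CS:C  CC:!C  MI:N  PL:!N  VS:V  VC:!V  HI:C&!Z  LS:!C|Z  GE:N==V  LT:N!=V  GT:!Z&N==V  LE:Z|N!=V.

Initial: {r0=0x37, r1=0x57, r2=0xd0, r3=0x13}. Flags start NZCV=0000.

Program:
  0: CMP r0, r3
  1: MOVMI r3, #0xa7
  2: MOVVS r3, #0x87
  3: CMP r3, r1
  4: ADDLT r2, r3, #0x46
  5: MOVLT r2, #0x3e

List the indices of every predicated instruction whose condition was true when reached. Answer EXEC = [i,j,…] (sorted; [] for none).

[0] flags=0010 → (cmp)
[1] flags=0010 MI?F → skip
[2] flags=0010 VS?F → skip
[3] flags=1000 → (cmp)
[4] flags=1000 LT?T → r2=0x59
[5] flags=1000 LT?T → r2=0x3e

EXEC = [4,5]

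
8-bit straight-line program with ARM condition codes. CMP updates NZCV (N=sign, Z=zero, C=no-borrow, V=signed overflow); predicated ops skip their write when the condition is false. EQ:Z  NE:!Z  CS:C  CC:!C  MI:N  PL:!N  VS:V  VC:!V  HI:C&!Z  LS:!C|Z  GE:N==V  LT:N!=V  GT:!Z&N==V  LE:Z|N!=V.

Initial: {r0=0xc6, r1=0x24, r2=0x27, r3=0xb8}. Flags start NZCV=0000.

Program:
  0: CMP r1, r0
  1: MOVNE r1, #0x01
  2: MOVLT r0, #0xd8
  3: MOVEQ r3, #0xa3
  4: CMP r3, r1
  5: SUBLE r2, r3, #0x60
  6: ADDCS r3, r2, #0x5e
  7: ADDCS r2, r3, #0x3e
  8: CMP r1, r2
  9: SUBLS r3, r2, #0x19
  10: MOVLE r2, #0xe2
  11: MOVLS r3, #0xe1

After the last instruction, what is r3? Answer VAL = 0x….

VAL = 0xe1

[0] flags=0000 → (cmp)
[1] flags=0000 NE?T → r1=0x01
[2] flags=0000 LT?F → skip
[3] flags=0000 EQ?F → skip
[4] flags=1010 → (cmp)
[5] flags=1010 LE?T → r2=0x58
[6] flags=1010 CS?T → r3=0xb6
[7] flags=1010 CS?T → r2=0xf4
[8] flags=0000 → (cmp)
[9] flags=0000 LS?T → r3=0xdb
[10] flags=0000 LE?F → skip
[11] flags=0000 LS?T → r3=0xe1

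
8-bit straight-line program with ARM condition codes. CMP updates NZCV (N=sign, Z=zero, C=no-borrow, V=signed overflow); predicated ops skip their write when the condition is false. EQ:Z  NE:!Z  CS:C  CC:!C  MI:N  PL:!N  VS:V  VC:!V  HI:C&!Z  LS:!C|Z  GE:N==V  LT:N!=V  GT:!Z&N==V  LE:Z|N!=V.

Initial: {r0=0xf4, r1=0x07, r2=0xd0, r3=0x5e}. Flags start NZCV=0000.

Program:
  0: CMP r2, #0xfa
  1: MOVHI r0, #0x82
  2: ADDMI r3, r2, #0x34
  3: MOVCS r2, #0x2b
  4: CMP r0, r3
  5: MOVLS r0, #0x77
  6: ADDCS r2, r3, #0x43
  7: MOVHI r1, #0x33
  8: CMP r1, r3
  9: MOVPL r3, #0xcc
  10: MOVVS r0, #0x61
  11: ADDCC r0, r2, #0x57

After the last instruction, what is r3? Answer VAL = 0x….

0: ✓ CMP  NZCV=1000
1: · MOVHI
2: ✓ ADDMI  r3←0x04
3: · MOVCS
4: ✓ CMP  NZCV=1010
5: · MOVLS
6: ✓ ADDCS  r2←0x47
7: ✓ MOVHI  r1←0x33
8: ✓ CMP  NZCV=0010
9: ✓ MOVPL  r3←0xcc
10: · MOVVS
11: · ADDCC

VAL = 0xcc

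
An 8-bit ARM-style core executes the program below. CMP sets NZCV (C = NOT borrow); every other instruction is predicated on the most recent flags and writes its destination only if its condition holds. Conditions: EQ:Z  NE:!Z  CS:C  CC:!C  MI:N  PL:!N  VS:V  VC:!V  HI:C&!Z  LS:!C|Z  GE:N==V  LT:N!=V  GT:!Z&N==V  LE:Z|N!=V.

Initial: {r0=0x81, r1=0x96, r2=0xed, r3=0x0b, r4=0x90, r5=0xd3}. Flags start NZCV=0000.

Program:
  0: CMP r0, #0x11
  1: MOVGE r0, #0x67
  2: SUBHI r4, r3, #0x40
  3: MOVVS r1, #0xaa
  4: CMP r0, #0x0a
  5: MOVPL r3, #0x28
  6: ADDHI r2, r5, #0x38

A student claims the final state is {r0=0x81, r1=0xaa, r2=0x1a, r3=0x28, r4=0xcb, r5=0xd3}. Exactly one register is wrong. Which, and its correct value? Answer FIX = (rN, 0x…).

FIX = (r2, 0x0b)

[0] flags=0011 → (cmp)
[1] flags=0011 GE?F → skip
[2] flags=0011 HI?T → r4=0xcb
[3] flags=0011 VS?T → r1=0xaa
[4] flags=0011 → (cmp)
[5] flags=0011 PL?T → r3=0x28
[6] flags=0011 HI?T → r2=0x0b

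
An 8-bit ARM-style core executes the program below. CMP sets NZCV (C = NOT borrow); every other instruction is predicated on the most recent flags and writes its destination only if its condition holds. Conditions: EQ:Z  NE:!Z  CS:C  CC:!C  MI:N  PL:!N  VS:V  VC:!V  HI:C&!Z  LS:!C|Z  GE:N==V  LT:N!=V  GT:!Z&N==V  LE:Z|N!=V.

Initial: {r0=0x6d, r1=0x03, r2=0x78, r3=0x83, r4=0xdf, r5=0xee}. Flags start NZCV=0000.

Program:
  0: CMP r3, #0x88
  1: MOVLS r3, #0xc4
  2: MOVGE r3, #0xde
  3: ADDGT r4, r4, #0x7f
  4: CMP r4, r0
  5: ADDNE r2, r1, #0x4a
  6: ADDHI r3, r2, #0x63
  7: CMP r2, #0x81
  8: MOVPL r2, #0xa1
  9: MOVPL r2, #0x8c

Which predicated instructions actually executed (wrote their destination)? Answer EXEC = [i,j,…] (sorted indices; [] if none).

EXEC = [1,5,6]

[0] flags=1000 → (cmp)
[1] flags=1000 LS?T → r3=0xc4
[2] flags=1000 GE?F → skip
[3] flags=1000 GT?F → skip
[4] flags=0011 → (cmp)
[5] flags=0011 NE?T → r2=0x4d
[6] flags=0011 HI?T → r3=0xb0
[7] flags=1001 → (cmp)
[8] flags=1001 PL?F → skip
[9] flags=1001 PL?F → skip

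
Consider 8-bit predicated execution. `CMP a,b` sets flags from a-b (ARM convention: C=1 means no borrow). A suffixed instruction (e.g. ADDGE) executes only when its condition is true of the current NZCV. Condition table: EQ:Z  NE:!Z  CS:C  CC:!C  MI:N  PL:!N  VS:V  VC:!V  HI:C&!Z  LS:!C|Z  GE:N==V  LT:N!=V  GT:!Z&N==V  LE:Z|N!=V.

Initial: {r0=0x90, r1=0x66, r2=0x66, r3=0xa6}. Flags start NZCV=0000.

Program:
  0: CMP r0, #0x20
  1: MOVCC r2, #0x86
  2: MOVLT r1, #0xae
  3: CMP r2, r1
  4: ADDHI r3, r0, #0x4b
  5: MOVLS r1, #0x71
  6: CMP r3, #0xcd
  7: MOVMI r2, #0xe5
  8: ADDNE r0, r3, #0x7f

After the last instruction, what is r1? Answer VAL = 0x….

[0] flags=0011 → (cmp)
[1] flags=0011 CC?F → skip
[2] flags=0011 LT?T → r1=0xae
[3] flags=1001 → (cmp)
[4] flags=1001 HI?F → skip
[5] flags=1001 LS?T → r1=0x71
[6] flags=1000 → (cmp)
[7] flags=1000 MI?T → r2=0xe5
[8] flags=1000 NE?T → r0=0x25

VAL = 0x71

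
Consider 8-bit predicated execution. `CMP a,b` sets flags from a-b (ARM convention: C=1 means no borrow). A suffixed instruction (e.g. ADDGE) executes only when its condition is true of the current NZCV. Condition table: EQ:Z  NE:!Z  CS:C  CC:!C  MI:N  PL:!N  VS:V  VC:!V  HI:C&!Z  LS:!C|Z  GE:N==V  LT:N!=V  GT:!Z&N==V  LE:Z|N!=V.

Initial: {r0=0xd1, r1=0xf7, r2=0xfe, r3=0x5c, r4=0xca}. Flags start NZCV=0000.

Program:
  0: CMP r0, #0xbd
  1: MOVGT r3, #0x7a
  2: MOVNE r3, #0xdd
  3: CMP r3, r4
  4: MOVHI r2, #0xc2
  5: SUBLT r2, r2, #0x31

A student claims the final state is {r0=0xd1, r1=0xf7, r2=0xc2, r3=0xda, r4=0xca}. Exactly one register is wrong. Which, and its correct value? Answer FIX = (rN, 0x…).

[0] flags=0010 → (cmp)
[1] flags=0010 GT?T → r3=0x7a
[2] flags=0010 NE?T → r3=0xdd
[3] flags=0010 → (cmp)
[4] flags=0010 HI?T → r2=0xc2
[5] flags=0010 LT?F → skip

FIX = (r3, 0xdd)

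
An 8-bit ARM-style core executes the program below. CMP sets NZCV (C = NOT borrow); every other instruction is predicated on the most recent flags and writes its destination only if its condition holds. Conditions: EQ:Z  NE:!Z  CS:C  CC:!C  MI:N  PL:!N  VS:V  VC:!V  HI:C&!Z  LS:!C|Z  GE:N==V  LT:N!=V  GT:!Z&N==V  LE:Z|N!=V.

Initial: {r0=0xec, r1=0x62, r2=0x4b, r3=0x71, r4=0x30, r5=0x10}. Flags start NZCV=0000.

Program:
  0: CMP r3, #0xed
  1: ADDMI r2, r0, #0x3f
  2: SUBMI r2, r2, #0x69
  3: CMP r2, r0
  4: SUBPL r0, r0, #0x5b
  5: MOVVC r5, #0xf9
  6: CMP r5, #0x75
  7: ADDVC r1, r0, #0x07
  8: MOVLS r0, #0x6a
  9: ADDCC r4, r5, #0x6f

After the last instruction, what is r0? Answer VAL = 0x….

VAL = 0xec

0: ✓ CMP  NZCV=1001
1: ✓ ADDMI  r2←0x2b
2: ✓ SUBMI  r2←0xc2
3: ✓ CMP  NZCV=1000
4: · SUBPL
5: ✓ MOVVC  r5←0xf9
6: ✓ CMP  NZCV=1010
7: ✓ ADDVC  r1←0xf3
8: · MOVLS
9: · ADDCC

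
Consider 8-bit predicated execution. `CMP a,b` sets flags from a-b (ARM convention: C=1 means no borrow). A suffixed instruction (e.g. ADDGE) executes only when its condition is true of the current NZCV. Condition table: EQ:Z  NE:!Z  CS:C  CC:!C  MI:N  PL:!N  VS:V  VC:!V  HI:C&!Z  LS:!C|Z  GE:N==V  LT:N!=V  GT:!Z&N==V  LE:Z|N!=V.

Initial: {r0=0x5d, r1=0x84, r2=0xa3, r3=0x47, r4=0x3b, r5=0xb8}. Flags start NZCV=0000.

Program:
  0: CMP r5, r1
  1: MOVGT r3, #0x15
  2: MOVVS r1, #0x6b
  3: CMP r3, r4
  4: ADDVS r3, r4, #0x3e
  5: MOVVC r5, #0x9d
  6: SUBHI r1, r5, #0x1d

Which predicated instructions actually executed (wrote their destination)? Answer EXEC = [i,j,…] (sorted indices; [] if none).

[0] flags=0010 → (cmp)
[1] flags=0010 GT?T → r3=0x15
[2] flags=0010 VS?F → skip
[3] flags=1000 → (cmp)
[4] flags=1000 VS?F → skip
[5] flags=1000 VC?T → r5=0x9d
[6] flags=1000 HI?F → skip

EXEC = [1,5]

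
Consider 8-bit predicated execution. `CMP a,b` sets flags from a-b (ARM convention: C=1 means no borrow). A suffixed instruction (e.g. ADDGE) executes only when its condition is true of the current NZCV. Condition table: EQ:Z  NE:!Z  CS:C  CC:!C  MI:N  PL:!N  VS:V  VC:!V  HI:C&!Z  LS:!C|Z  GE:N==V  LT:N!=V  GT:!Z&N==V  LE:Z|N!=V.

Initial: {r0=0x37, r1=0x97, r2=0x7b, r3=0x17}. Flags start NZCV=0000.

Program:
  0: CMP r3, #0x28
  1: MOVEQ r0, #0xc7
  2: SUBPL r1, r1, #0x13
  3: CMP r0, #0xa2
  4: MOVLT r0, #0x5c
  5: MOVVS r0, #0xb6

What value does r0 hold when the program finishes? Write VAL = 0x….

0: ✓ CMP  NZCV=1000
1: · MOVEQ
2: · SUBPL
3: ✓ CMP  NZCV=1001
4: · MOVLT
5: ✓ MOVVS  r0←0xb6

VAL = 0xb6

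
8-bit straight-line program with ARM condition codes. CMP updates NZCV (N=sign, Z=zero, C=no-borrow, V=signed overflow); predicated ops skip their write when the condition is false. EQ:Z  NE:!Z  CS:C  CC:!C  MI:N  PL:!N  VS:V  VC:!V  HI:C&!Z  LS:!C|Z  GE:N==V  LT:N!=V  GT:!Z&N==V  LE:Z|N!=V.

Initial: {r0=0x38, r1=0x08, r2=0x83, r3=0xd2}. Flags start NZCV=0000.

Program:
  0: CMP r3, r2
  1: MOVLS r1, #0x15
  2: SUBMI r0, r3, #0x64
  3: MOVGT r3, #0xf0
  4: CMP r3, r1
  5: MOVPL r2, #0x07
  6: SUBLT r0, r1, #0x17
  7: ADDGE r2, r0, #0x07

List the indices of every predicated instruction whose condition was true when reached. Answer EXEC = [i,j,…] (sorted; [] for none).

EXEC = [3,6]

0: ✓ CMP  NZCV=0010
1: · MOVLS
2: · SUBMI
3: ✓ MOVGT  r3←0xf0
4: ✓ CMP  NZCV=1010
5: · MOVPL
6: ✓ SUBLT  r0←0xf1
7: · ADDGE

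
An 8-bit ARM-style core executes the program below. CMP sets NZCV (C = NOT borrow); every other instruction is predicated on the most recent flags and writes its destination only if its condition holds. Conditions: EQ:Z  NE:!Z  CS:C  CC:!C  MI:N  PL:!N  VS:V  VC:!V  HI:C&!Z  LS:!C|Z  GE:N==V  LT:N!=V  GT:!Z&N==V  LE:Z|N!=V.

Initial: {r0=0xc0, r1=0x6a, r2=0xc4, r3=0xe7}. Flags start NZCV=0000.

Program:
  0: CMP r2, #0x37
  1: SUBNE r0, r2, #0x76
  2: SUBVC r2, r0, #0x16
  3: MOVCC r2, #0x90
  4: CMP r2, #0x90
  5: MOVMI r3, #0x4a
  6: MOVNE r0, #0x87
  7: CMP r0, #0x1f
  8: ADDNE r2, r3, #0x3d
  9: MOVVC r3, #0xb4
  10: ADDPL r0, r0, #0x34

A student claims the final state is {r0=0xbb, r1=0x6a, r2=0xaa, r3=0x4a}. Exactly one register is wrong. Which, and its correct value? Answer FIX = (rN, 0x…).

[0] flags=1010 → (cmp)
[1] flags=1010 NE?T → r0=0x4e
[2] flags=1010 VC?T → r2=0x38
[3] flags=1010 CC?F → skip
[4] flags=1001 → (cmp)
[5] flags=1001 MI?T → r3=0x4a
[6] flags=1001 NE?T → r0=0x87
[7] flags=0011 → (cmp)
[8] flags=0011 NE?T → r2=0x87
[9] flags=0011 VC?F → skip
[10] flags=0011 PL?T → r0=0xbb

FIX = (r2, 0x87)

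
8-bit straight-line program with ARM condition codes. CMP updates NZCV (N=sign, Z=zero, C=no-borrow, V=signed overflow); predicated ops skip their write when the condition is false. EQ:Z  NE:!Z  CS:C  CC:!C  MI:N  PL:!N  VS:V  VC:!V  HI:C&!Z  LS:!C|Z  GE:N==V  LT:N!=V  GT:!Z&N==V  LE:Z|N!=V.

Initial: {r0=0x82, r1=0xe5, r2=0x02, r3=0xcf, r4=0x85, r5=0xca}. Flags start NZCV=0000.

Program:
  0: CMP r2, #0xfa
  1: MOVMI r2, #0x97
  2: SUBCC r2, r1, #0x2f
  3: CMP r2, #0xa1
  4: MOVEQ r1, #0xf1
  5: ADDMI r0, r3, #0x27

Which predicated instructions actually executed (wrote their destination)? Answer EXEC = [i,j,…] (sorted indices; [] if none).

EXEC = [2]

0: ✓ CMP  NZCV=0000
1: · MOVMI
2: ✓ SUBCC  r2←0xb6
3: ✓ CMP  NZCV=0010
4: · MOVEQ
5: · ADDMI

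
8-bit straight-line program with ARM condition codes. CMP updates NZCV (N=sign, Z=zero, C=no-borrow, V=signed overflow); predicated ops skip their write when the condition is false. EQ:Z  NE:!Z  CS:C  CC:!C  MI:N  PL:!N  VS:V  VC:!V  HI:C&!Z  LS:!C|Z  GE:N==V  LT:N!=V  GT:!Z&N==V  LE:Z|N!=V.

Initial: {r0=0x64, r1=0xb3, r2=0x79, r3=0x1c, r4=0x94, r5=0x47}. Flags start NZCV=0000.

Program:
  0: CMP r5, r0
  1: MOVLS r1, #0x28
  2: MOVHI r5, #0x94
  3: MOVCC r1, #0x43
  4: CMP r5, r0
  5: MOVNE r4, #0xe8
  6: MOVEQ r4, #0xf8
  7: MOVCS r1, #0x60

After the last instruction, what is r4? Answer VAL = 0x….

VAL = 0xe8

0: ✓ CMP  NZCV=1000
1: ✓ MOVLS  r1←0x28
2: · MOVHI
3: ✓ MOVCC  r1←0x43
4: ✓ CMP  NZCV=1000
5: ✓ MOVNE  r4←0xe8
6: · MOVEQ
7: · MOVCS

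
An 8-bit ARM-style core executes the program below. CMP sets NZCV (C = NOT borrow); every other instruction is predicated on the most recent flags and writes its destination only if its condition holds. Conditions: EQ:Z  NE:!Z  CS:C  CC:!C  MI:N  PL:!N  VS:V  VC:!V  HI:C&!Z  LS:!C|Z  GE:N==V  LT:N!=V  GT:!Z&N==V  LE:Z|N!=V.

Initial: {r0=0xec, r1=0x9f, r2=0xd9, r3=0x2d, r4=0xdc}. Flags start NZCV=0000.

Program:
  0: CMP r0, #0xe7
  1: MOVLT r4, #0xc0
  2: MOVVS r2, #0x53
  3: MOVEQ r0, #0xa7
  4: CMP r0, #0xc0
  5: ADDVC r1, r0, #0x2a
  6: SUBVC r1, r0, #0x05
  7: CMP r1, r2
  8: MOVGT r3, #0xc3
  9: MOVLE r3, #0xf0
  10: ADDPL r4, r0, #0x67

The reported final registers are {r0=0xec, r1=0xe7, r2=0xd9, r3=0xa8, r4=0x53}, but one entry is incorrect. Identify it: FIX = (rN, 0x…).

FIX = (r3, 0xc3)

[0] flags=0010 → (cmp)
[1] flags=0010 LT?F → skip
[2] flags=0010 VS?F → skip
[3] flags=0010 EQ?F → skip
[4] flags=0010 → (cmp)
[5] flags=0010 VC?T → r1=0x16
[6] flags=0010 VC?T → r1=0xe7
[7] flags=0010 → (cmp)
[8] flags=0010 GT?T → r3=0xc3
[9] flags=0010 LE?F → skip
[10] flags=0010 PL?T → r4=0x53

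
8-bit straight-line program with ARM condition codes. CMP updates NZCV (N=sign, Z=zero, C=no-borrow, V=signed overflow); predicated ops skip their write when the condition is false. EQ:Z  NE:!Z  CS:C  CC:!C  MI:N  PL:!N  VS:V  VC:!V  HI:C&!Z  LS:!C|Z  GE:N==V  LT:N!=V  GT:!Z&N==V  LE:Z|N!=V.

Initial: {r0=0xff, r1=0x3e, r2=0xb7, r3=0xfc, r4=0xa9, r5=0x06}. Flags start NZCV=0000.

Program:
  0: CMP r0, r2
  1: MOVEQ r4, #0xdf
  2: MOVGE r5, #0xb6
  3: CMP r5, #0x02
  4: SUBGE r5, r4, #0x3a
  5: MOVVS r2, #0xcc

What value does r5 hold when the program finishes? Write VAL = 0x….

[0] flags=0010 → (cmp)
[1] flags=0010 EQ?F → skip
[2] flags=0010 GE?T → r5=0xb6
[3] flags=1010 → (cmp)
[4] flags=1010 GE?F → skip
[5] flags=1010 VS?F → skip

VAL = 0xb6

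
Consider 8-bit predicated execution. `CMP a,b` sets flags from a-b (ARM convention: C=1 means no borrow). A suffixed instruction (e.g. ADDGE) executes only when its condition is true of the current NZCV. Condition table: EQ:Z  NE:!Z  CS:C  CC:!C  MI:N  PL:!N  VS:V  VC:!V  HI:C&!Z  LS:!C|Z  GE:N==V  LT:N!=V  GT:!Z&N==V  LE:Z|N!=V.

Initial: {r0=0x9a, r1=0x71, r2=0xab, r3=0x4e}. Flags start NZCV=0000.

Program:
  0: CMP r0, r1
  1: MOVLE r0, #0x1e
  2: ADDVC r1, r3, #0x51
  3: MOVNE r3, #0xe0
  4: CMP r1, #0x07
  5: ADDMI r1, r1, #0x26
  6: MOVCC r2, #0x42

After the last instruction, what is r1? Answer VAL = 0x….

VAL = 0x71

0: ✓ CMP  NZCV=0011
1: ✓ MOVLE  r0←0x1e
2: · ADDVC
3: ✓ MOVNE  r3←0xe0
4: ✓ CMP  NZCV=0010
5: · ADDMI
6: · MOVCC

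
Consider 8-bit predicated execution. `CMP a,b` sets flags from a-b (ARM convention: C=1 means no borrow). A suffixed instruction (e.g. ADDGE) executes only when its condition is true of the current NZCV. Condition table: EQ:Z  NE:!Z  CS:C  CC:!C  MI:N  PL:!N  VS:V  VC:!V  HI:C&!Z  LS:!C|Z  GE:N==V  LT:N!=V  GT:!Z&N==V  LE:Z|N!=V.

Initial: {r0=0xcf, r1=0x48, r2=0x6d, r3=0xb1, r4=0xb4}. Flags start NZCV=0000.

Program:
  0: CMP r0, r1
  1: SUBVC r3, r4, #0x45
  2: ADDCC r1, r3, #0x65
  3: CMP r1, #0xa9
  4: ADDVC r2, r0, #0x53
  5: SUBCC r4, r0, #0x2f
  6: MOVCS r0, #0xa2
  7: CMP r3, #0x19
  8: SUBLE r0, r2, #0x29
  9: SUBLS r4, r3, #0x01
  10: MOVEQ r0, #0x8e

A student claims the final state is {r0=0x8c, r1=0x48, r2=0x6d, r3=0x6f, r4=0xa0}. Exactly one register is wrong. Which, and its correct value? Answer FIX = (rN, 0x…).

FIX = (r0, 0xcf)

0: ✓ CMP  NZCV=1010
1: ✓ SUBVC  r3←0x6f
2: · ADDCC
3: ✓ CMP  NZCV=1001
4: · ADDVC
5: ✓ SUBCC  r4←0xa0
6: · MOVCS
7: ✓ CMP  NZCV=0010
8: · SUBLE
9: · SUBLS
10: · MOVEQ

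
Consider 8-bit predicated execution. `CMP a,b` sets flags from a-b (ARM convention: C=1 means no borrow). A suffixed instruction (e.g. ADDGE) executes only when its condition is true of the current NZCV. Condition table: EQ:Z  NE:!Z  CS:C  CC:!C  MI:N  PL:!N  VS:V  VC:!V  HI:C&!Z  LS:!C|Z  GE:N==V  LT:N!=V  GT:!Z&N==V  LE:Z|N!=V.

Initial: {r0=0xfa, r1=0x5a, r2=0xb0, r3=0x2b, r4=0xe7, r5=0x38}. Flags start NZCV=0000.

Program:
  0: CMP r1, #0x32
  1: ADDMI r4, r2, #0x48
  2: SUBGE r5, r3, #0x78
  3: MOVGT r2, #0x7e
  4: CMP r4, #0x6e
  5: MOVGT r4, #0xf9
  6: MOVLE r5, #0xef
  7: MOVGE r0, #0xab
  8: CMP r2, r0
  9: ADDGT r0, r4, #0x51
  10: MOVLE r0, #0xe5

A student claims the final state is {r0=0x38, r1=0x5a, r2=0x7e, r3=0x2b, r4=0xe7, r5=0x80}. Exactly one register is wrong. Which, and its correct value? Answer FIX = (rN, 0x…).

FIX = (r5, 0xef)

0: ✓ CMP  NZCV=0010
1: · ADDMI
2: ✓ SUBGE  r5←0xb3
3: ✓ MOVGT  r2←0x7e
4: ✓ CMP  NZCV=0011
5: · MOVGT
6: ✓ MOVLE  r5←0xef
7: · MOVGE
8: ✓ CMP  NZCV=1001
9: ✓ ADDGT  r0←0x38
10: · MOVLE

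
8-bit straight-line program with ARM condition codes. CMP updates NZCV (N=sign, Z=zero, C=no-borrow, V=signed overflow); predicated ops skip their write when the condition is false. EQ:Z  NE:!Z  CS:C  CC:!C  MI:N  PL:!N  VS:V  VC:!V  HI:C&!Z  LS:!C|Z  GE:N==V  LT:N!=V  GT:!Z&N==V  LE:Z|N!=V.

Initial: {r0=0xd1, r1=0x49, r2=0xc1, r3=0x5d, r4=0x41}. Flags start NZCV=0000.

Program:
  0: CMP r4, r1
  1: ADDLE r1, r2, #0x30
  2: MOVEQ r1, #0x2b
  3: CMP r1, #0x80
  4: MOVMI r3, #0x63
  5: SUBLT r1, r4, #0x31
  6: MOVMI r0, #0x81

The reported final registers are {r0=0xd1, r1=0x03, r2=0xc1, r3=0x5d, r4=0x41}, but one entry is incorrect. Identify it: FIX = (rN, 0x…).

[0] flags=1000 → (cmp)
[1] flags=1000 LE?T → r1=0xf1
[2] flags=1000 EQ?F → skip
[3] flags=0010 → (cmp)
[4] flags=0010 MI?F → skip
[5] flags=0010 LT?F → skip
[6] flags=0010 MI?F → skip

FIX = (r1, 0xf1)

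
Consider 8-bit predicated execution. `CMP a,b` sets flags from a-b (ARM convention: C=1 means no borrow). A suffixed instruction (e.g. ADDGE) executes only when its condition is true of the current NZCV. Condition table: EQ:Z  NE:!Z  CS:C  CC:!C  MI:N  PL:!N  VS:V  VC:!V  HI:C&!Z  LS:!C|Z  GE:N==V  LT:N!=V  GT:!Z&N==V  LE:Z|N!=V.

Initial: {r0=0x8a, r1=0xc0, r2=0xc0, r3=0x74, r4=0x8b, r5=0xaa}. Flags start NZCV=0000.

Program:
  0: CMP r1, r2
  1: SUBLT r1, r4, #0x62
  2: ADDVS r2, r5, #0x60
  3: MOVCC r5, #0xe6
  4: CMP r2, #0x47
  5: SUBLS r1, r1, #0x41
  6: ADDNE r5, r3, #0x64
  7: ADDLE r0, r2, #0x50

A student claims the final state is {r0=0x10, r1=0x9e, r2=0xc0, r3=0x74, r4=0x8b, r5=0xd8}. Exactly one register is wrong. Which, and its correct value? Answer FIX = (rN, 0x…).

[0] flags=0110 → (cmp)
[1] flags=0110 LT?F → skip
[2] flags=0110 VS?F → skip
[3] flags=0110 CC?F → skip
[4] flags=0011 → (cmp)
[5] flags=0011 LS?F → skip
[6] flags=0011 NE?T → r5=0xd8
[7] flags=0011 LE?T → r0=0x10

FIX = (r1, 0xc0)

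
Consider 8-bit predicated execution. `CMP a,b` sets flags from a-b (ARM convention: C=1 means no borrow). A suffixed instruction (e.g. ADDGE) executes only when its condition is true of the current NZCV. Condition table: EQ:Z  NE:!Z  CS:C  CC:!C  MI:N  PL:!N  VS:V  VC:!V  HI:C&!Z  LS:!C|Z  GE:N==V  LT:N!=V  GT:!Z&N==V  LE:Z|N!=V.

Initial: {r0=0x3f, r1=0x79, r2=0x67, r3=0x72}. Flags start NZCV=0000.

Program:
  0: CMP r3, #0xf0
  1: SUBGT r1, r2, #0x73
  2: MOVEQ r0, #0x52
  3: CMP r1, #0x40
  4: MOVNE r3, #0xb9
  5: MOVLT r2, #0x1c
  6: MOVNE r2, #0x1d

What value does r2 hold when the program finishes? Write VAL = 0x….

VAL = 0x1d

0: ✓ CMP  NZCV=1001
1: ✓ SUBGT  r1←0xf4
2: · MOVEQ
3: ✓ CMP  NZCV=1010
4: ✓ MOVNE  r3←0xb9
5: ✓ MOVLT  r2←0x1c
6: ✓ MOVNE  r2←0x1d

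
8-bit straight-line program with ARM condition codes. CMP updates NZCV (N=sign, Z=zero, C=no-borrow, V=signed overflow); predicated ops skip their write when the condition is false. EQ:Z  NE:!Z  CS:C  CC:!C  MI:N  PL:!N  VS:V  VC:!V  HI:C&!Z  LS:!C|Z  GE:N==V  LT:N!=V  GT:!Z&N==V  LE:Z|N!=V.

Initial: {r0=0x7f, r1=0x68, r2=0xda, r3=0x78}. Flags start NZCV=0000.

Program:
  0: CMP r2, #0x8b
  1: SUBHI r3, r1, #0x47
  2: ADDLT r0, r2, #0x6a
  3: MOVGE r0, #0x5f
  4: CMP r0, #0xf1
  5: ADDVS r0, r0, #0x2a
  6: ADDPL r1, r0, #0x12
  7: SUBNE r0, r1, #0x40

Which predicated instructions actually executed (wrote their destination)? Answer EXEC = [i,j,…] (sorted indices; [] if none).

[0] flags=0010 → (cmp)
[1] flags=0010 HI?T → r3=0x21
[2] flags=0010 LT?F → skip
[3] flags=0010 GE?T → r0=0x5f
[4] flags=0000 → (cmp)
[5] flags=0000 VS?F → skip
[6] flags=0000 PL?T → r1=0x71
[7] flags=0000 NE?T → r0=0x31

EXEC = [1,3,6,7]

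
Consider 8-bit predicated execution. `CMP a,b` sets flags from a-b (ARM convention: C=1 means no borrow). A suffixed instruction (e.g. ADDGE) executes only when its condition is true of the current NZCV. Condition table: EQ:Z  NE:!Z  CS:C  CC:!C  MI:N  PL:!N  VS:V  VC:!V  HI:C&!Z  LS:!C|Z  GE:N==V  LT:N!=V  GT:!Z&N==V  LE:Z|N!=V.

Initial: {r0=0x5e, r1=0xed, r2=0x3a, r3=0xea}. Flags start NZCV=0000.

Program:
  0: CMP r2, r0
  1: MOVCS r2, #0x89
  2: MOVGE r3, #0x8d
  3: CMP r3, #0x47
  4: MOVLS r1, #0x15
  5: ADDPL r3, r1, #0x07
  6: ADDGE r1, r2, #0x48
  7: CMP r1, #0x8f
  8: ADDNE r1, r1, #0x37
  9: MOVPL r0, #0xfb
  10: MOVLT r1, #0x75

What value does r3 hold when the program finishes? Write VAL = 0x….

0: ✓ CMP  NZCV=1000
1: · MOVCS
2: · MOVGE
3: ✓ CMP  NZCV=1010
4: · MOVLS
5: · ADDPL
6: · ADDGE
7: ✓ CMP  NZCV=0010
8: ✓ ADDNE  r1←0x24
9: ✓ MOVPL  r0←0xfb
10: · MOVLT

VAL = 0xea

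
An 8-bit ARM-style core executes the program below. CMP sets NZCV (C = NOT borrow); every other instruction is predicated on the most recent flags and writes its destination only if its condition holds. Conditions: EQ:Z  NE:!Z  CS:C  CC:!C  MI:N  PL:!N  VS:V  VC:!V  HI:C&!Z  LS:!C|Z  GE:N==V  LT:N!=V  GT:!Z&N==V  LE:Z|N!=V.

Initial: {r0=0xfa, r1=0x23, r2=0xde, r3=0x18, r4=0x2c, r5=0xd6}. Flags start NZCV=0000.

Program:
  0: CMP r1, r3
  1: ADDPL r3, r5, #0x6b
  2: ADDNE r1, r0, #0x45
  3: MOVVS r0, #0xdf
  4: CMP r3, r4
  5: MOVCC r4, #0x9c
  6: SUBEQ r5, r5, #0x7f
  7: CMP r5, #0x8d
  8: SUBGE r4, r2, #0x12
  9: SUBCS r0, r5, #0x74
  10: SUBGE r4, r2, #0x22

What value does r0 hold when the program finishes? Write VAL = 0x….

0: ✓ CMP  NZCV=0010
1: ✓ ADDPL  r3←0x41
2: ✓ ADDNE  r1←0x3f
3: · MOVVS
4: ✓ CMP  NZCV=0010
5: · MOVCC
6: · SUBEQ
7: ✓ CMP  NZCV=0010
8: ✓ SUBGE  r4←0xcc
9: ✓ SUBCS  r0←0x62
10: ✓ SUBGE  r4←0xbc

VAL = 0x62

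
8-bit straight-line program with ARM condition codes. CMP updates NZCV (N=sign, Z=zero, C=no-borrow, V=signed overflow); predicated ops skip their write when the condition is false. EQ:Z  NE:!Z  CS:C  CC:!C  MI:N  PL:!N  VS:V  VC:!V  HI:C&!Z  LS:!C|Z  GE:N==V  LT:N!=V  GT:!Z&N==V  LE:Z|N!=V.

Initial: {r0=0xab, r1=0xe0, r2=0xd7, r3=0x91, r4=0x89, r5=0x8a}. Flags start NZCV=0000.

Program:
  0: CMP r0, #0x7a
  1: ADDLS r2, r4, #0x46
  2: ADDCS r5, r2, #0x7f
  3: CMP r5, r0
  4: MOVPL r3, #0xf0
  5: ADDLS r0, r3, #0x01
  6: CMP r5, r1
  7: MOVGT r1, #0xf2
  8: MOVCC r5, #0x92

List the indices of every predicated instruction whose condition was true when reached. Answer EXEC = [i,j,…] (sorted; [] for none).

EXEC = [2,5,7,8]

0: ✓ CMP  NZCV=0011
1: · ADDLS
2: ✓ ADDCS  r5←0x56
3: ✓ CMP  NZCV=1001
4: · MOVPL
5: ✓ ADDLS  r0←0x92
6: ✓ CMP  NZCV=0000
7: ✓ MOVGT  r1←0xf2
8: ✓ MOVCC  r5←0x92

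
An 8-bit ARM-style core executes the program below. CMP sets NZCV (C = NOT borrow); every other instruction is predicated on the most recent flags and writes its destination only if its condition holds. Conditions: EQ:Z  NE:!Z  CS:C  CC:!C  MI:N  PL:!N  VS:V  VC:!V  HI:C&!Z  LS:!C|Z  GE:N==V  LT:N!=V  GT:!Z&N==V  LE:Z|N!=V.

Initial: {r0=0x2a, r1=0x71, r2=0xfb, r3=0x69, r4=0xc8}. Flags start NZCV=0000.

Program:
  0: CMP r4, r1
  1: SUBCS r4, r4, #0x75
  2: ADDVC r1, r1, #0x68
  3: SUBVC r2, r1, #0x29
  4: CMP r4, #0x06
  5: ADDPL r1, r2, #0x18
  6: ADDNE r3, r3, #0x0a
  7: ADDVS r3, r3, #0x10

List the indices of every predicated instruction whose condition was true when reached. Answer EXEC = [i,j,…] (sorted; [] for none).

EXEC = [1,5,6]

0: ✓ CMP  NZCV=0011
1: ✓ SUBCS  r4←0x53
2: · ADDVC
3: · SUBVC
4: ✓ CMP  NZCV=0010
5: ✓ ADDPL  r1←0x13
6: ✓ ADDNE  r3←0x73
7: · ADDVS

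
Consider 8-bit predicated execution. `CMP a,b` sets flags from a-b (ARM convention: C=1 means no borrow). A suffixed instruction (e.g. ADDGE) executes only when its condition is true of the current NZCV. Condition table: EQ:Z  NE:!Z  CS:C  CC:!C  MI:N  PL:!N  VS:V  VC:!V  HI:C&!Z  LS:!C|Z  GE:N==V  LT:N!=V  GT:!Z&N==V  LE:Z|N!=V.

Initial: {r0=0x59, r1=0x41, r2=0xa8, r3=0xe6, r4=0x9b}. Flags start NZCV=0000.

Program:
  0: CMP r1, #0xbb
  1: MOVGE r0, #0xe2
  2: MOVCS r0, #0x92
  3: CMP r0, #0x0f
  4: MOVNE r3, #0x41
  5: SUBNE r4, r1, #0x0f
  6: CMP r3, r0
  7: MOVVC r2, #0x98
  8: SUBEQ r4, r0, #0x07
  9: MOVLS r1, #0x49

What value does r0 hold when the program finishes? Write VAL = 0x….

VAL = 0xe2

[0] flags=1001 → (cmp)
[1] flags=1001 GE?T → r0=0xe2
[2] flags=1001 CS?F → skip
[3] flags=1010 → (cmp)
[4] flags=1010 NE?T → r3=0x41
[5] flags=1010 NE?T → r4=0x32
[6] flags=0000 → (cmp)
[7] flags=0000 VC?T → r2=0x98
[8] flags=0000 EQ?F → skip
[9] flags=0000 LS?T → r1=0x49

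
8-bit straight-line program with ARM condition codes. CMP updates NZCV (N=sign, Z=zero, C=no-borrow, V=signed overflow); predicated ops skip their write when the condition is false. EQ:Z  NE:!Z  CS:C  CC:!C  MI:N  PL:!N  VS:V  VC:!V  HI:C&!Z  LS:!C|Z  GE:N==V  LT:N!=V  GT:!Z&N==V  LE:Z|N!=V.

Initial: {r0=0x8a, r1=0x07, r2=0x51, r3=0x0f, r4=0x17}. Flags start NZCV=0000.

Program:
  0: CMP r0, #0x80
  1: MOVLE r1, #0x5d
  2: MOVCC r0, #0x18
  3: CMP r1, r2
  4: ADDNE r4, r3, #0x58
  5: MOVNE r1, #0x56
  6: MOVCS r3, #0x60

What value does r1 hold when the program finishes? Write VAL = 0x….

0: ✓ CMP  NZCV=0010
1: · MOVLE
2: · MOVCC
3: ✓ CMP  NZCV=1000
4: ✓ ADDNE  r4←0x67
5: ✓ MOVNE  r1←0x56
6: · MOVCS

VAL = 0x56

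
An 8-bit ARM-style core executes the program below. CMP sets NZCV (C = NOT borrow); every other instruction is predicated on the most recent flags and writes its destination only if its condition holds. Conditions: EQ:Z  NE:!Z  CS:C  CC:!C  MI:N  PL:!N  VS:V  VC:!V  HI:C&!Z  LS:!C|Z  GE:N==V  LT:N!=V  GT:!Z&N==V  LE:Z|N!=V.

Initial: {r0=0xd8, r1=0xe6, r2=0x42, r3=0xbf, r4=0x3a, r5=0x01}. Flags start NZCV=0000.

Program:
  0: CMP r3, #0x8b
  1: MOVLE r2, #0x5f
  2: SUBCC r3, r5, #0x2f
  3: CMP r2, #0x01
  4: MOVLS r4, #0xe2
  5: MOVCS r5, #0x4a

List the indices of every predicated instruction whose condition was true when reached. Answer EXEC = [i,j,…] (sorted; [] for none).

EXEC = [5]

0: ✓ CMP  NZCV=0010
1: · MOVLE
2: · SUBCC
3: ✓ CMP  NZCV=0010
4: · MOVLS
5: ✓ MOVCS  r5←0x4a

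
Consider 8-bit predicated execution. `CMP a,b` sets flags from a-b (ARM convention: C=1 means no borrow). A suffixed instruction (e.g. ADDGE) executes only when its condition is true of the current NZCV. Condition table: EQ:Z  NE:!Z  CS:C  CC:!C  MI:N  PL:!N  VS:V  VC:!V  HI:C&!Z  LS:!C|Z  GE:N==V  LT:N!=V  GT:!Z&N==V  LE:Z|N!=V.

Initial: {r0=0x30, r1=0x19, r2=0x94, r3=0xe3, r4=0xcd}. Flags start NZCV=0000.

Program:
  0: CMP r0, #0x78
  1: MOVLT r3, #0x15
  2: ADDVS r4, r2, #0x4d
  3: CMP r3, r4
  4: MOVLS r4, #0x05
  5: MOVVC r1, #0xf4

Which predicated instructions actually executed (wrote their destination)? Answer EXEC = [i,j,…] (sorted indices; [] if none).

EXEC = [1,4,5]

[0] flags=1000 → (cmp)
[1] flags=1000 LT?T → r3=0x15
[2] flags=1000 VS?F → skip
[3] flags=0000 → (cmp)
[4] flags=0000 LS?T → r4=0x05
[5] flags=0000 VC?T → r1=0xf4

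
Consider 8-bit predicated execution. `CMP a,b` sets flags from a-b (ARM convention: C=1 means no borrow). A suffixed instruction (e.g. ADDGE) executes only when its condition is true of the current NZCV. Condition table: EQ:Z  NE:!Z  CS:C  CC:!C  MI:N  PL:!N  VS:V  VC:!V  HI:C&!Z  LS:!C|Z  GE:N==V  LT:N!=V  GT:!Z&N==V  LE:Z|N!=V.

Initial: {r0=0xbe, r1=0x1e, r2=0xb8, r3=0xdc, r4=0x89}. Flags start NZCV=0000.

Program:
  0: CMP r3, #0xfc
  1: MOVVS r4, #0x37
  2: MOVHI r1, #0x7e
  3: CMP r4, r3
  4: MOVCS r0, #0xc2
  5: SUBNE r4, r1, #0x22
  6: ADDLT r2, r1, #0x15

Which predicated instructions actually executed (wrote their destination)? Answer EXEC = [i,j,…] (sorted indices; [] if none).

[0] flags=1000 → (cmp)
[1] flags=1000 VS?F → skip
[2] flags=1000 HI?F → skip
[3] flags=1000 → (cmp)
[4] flags=1000 CS?F → skip
[5] flags=1000 NE?T → r4=0xfc
[6] flags=1000 LT?T → r2=0x33

EXEC = [5,6]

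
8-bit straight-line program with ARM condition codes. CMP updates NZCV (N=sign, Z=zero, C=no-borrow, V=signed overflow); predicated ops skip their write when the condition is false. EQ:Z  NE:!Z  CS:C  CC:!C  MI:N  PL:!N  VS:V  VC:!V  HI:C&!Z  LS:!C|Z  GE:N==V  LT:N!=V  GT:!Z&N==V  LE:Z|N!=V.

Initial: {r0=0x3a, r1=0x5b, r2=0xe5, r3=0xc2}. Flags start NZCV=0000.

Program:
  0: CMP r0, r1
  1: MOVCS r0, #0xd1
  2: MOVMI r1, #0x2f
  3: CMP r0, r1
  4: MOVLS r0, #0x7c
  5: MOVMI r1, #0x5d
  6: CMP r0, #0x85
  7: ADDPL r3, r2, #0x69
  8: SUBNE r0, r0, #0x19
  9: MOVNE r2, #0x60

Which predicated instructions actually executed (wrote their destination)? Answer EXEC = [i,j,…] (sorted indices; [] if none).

EXEC = [2,8,9]

0: ✓ CMP  NZCV=1000
1: · MOVCS
2: ✓ MOVMI  r1←0x2f
3: ✓ CMP  NZCV=0010
4: · MOVLS
5: · MOVMI
6: ✓ CMP  NZCV=1001
7: · ADDPL
8: ✓ SUBNE  r0←0x21
9: ✓ MOVNE  r2←0x60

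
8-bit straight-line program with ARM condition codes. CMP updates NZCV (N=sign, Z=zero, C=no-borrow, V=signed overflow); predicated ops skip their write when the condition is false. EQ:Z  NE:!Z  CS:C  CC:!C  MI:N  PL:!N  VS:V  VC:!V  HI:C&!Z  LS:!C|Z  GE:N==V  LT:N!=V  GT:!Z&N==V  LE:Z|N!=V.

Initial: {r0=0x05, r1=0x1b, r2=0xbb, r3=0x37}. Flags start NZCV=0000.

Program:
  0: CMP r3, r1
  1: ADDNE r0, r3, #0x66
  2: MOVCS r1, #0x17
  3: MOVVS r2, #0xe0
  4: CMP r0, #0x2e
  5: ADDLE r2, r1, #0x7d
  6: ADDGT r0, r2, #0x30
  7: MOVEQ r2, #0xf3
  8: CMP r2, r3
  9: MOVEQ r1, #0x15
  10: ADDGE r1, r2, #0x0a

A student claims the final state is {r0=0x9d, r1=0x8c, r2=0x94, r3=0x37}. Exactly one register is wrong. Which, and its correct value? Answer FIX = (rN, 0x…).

FIX = (r1, 0x17)

[0] flags=0010 → (cmp)
[1] flags=0010 NE?T → r0=0x9d
[2] flags=0010 CS?T → r1=0x17
[3] flags=0010 VS?F → skip
[4] flags=0011 → (cmp)
[5] flags=0011 LE?T → r2=0x94
[6] flags=0011 GT?F → skip
[7] flags=0011 EQ?F → skip
[8] flags=0011 → (cmp)
[9] flags=0011 EQ?F → skip
[10] flags=0011 GE?F → skip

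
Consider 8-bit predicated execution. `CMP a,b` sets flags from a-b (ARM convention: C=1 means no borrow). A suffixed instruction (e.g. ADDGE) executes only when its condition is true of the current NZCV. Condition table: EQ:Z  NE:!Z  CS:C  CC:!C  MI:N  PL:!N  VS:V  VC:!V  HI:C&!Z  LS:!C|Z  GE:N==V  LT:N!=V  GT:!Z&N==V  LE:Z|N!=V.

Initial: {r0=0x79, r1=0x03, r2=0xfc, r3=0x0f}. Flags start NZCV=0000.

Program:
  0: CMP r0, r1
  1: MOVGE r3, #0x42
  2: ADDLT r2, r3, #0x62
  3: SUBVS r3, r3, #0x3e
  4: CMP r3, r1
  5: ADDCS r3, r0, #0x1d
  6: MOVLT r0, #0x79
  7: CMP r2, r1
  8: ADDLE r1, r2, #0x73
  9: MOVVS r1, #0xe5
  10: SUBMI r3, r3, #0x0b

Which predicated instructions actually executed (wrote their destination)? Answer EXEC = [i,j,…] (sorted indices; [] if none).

[0] flags=0010 → (cmp)
[1] flags=0010 GE?T → r3=0x42
[2] flags=0010 LT?F → skip
[3] flags=0010 VS?F → skip
[4] flags=0010 → (cmp)
[5] flags=0010 CS?T → r3=0x96
[6] flags=0010 LT?F → skip
[7] flags=1010 → (cmp)
[8] flags=1010 LE?T → r1=0x6f
[9] flags=1010 VS?F → skip
[10] flags=1010 MI?T → r3=0x8b

EXEC = [1,5,8,10]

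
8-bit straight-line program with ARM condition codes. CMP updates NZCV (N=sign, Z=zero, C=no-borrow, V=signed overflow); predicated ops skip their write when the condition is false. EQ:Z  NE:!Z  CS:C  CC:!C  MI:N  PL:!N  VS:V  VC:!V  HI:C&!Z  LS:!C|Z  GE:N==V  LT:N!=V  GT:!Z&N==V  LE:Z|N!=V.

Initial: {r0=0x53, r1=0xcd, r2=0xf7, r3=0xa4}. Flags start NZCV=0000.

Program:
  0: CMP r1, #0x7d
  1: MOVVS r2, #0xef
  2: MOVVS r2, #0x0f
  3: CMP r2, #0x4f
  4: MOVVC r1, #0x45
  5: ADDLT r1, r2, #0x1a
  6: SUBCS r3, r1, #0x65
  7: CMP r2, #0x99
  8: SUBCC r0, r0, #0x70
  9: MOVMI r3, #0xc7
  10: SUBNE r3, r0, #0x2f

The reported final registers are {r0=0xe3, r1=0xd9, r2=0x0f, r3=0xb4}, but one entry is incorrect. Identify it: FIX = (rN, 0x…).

0: ✓ CMP  NZCV=0011
1: ✓ MOVVS  r2←0xef
2: ✓ MOVVS  r2←0x0f
3: ✓ CMP  NZCV=1000
4: ✓ MOVVC  r1←0x45
5: ✓ ADDLT  r1←0x29
6: · SUBCS
7: ✓ CMP  NZCV=0000
8: ✓ SUBCC  r0←0xe3
9: · MOVMI
10: ✓ SUBNE  r3←0xb4

FIX = (r1, 0x29)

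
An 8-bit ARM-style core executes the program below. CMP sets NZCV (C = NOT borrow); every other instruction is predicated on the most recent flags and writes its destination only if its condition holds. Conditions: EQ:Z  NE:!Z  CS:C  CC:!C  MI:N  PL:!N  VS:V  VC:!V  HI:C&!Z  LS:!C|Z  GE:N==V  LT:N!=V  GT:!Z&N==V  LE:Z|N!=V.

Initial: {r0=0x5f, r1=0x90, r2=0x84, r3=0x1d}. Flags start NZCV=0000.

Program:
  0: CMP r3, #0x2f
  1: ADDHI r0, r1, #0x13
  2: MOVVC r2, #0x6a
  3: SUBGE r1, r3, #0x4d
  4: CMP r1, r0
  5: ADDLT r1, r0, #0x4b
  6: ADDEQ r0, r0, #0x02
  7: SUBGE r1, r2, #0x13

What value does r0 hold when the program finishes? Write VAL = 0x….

[0] flags=1000 → (cmp)
[1] flags=1000 HI?F → skip
[2] flags=1000 VC?T → r2=0x6a
[3] flags=1000 GE?F → skip
[4] flags=0011 → (cmp)
[5] flags=0011 LT?T → r1=0xaa
[6] flags=0011 EQ?F → skip
[7] flags=0011 GE?F → skip

VAL = 0x5f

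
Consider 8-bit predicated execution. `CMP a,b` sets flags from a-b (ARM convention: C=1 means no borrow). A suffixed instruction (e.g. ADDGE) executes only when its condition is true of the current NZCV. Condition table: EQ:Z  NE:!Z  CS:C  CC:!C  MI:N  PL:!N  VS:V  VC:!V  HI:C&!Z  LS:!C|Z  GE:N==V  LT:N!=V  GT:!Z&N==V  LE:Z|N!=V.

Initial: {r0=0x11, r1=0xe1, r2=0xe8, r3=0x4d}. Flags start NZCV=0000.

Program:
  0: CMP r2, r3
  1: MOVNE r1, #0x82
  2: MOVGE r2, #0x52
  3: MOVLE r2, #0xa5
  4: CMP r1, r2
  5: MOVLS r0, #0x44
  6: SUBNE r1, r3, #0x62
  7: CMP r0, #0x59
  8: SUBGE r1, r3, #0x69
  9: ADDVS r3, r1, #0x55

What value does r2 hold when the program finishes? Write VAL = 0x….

VAL = 0xa5

[0] flags=1010 → (cmp)
[1] flags=1010 NE?T → r1=0x82
[2] flags=1010 GE?F → skip
[3] flags=1010 LE?T → r2=0xa5
[4] flags=1000 → (cmp)
[5] flags=1000 LS?T → r0=0x44
[6] flags=1000 NE?T → r1=0xeb
[7] flags=1000 → (cmp)
[8] flags=1000 GE?F → skip
[9] flags=1000 VS?F → skip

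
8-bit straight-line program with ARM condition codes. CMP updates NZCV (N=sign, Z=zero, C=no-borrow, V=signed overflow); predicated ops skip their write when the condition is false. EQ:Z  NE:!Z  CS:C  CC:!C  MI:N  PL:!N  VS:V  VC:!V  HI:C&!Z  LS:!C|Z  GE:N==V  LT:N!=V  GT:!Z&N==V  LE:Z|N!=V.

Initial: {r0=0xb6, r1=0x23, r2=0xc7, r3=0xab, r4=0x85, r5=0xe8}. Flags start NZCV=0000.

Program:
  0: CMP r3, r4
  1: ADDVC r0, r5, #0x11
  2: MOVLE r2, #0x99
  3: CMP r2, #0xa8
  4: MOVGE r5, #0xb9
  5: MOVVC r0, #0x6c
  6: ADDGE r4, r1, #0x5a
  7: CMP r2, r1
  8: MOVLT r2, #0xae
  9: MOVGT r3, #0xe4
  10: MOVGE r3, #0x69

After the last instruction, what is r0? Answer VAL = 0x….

0: ✓ CMP  NZCV=0010
1: ✓ ADDVC  r0←0xf9
2: · MOVLE
3: ✓ CMP  NZCV=0010
4: ✓ MOVGE  r5←0xb9
5: ✓ MOVVC  r0←0x6c
6: ✓ ADDGE  r4←0x7d
7: ✓ CMP  NZCV=1010
8: ✓ MOVLT  r2←0xae
9: · MOVGT
10: · MOVGE

VAL = 0x6c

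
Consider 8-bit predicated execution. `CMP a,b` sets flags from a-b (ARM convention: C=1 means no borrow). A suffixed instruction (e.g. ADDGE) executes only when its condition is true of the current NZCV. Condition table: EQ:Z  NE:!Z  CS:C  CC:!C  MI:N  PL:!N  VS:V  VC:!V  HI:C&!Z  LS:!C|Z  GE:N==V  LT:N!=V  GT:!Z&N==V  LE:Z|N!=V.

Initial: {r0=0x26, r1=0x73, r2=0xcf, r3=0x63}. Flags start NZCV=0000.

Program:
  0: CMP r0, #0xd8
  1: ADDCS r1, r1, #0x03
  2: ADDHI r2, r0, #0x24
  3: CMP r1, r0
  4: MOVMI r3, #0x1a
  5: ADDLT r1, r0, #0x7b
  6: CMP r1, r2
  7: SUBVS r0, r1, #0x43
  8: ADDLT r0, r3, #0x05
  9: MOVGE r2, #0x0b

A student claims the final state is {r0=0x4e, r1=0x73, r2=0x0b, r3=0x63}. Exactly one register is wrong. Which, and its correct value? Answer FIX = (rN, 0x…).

[0] flags=0000 → (cmp)
[1] flags=0000 CS?F → skip
[2] flags=0000 HI?F → skip
[3] flags=0010 → (cmp)
[4] flags=0010 MI?F → skip
[5] flags=0010 LT?F → skip
[6] flags=1001 → (cmp)
[7] flags=1001 VS?T → r0=0x30
[8] flags=1001 LT?F → skip
[9] flags=1001 GE?T → r2=0x0b

FIX = (r0, 0x30)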